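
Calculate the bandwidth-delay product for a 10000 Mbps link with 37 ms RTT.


BDP = bandwidth * RTT
= 10000 Mbps * 37 ms
= 10000 * 1e6 * 37 / 1000 bits
= 370000000 bits
= 46250000 bytes
= 45166.0156 KB
BDP = 370000000 bits (46250000 bytes)


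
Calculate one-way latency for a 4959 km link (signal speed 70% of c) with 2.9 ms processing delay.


Speed = 0.7 * 3e5 km/s = 210000 km/s
Propagation delay = 4959 / 210000 = 0.0236 s = 23.6143 ms
Processing delay = 2.9 ms
Total one-way latency = 26.5143 ms


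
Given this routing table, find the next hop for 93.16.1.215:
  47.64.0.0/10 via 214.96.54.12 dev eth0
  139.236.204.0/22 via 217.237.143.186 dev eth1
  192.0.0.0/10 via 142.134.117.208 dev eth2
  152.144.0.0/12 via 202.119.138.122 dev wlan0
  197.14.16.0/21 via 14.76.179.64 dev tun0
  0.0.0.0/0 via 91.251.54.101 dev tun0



Longest prefix match for 93.16.1.215:
  /10 47.64.0.0: no
  /22 139.236.204.0: no
  /10 192.0.0.0: no
  /12 152.144.0.0: no
  /21 197.14.16.0: no
  /0 0.0.0.0: MATCH
Selected: next-hop 91.251.54.101 via tun0 (matched /0)


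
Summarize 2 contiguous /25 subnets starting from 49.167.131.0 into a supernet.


Original prefix: /25
Number of subnets: 2 = 2^1
New prefix = 25 - 1 = 24
Supernet: 49.167.131.0/24


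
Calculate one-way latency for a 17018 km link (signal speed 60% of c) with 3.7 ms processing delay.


Speed = 0.6 * 3e5 km/s = 180000 km/s
Propagation delay = 17018 / 180000 = 0.0945 s = 94.5444 ms
Processing delay = 3.7 ms
Total one-way latency = 98.2444 ms


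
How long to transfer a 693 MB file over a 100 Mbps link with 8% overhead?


Effective throughput = 100 * (1 - 8/100) = 92 Mbps
File size in Mb = 693 * 8 = 5544 Mb
Time = 5544 / 92
Time = 60.2609 seconds


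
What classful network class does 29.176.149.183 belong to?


First octet: 29
Binary: 00011101
0xxxxxxx -> Class A (1-126)
Class A, default mask 255.0.0.0 (/8)


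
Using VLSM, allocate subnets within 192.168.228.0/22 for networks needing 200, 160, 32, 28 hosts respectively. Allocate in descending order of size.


200 hosts -> /24 (254 usable): 192.168.228.0/24
160 hosts -> /24 (254 usable): 192.168.229.0/24
32 hosts -> /26 (62 usable): 192.168.230.0/26
28 hosts -> /27 (30 usable): 192.168.230.64/27
Allocation: 192.168.228.0/24 (200 hosts, 254 usable); 192.168.229.0/24 (160 hosts, 254 usable); 192.168.230.0/26 (32 hosts, 62 usable); 192.168.230.64/27 (28 hosts, 30 usable)


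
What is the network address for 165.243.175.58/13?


IP:   10100101.11110011.10101111.00111010
Mask: 11111111.11111000.00000000.00000000
AND operation:
Net:  10100101.11110000.00000000.00000000
Network: 165.240.0.0/13


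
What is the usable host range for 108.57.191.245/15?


Network: 108.56.0.0
Broadcast: 108.57.255.255
First usable = network + 1
Last usable = broadcast - 1
Range: 108.56.0.1 to 108.57.255.254


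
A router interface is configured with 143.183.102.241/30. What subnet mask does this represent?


/30 means 30 network bits, 2 host bits
Binary: 11111111111111111111111111111100
Mask: 255.255.255.252


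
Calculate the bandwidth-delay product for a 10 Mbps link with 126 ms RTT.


BDP = bandwidth * RTT
= 10 Mbps * 126 ms
= 10 * 1e6 * 126 / 1000 bits
= 1260000 bits
= 157500 bytes
= 153.8086 KB
BDP = 1260000 bits (157500 bytes)


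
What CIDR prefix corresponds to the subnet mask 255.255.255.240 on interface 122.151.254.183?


Binary: 11111111.11111111.11111111.11110000
Count leading 1s
Prefix: /28


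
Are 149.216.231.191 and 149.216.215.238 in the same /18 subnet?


Mask: 255.255.192.0
149.216.231.191 AND mask = 149.216.192.0
149.216.215.238 AND mask = 149.216.192.0
Yes, same subnet (149.216.192.0)


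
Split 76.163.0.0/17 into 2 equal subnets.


New prefix = 17 + 1 = 18
Each subnet has 16384 addresses
  76.163.0.0/18
  76.163.64.0/18
Subnets: 76.163.0.0/18, 76.163.64.0/18


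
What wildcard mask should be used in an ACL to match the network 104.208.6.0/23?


Subnet mask: 255.255.254.0
Wildcard = 255.255.255.255 - subnet mask
255 - 255 = 0
255 - 255 = 0
255 - 254 = 1
255 - 0 = 255
Wildcard: 0.0.1.255


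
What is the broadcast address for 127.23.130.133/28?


Network: 127.23.130.128/28
Host bits = 4
Set all host bits to 1:
Broadcast: 127.23.130.143


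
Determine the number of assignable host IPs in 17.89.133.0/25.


Host bits = 32 - 25 = 7
Total addresses = 2^7 = 128
Usable = total - 2 (network and broadcast)
Usable hosts: 126


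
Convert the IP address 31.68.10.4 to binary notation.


31 = 00011111
68 = 01000100
10 = 00001010
4 = 00000100
Binary: 00011111.01000100.00001010.00000100


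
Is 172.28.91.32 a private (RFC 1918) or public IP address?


RFC 1918 private ranges:
  10.0.0.0/8 (10.0.0.0 - 10.255.255.255)
  172.16.0.0/12 (172.16.0.0 - 172.31.255.255)
  192.168.0.0/16 (192.168.0.0 - 192.168.255.255)
Private (in 172.16.0.0/12)


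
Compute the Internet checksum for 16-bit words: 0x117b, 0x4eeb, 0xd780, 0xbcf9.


Sum all words (with carry folding):
+ 0x117b = 0x117b
+ 0x4eeb = 0x6066
+ 0xd780 = 0x37e7
+ 0xbcf9 = 0xf4e0
One's complement: ~0xf4e0
Checksum = 0x0b1f


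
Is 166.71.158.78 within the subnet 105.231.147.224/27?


Subnet network: 105.231.147.224
Test IP AND mask: 166.71.158.64
No, 166.71.158.78 is not in 105.231.147.224/27


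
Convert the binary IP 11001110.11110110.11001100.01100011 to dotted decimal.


11001110 = 206
11110110 = 246
11001100 = 204
01100011 = 99
IP: 206.246.204.99


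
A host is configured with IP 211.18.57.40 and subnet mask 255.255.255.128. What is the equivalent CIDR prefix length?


Binary: 11111111.11111111.11111111.10000000
Count leading 1s
Prefix: /25


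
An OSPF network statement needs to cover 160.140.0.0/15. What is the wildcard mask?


Subnet mask: 255.254.0.0
Wildcard = 255.255.255.255 - subnet mask
255 - 255 = 0
255 - 254 = 1
255 - 0 = 255
255 - 0 = 255
Wildcard: 0.1.255.255


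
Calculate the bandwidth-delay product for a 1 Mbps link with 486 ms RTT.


BDP = bandwidth * RTT
= 1 Mbps * 486 ms
= 1 * 1e6 * 486 / 1000 bits
= 486000 bits
= 60750 bytes
= 59.3262 KB
BDP = 486000 bits (60750 bytes)


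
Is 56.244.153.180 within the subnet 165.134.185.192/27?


Subnet network: 165.134.185.192
Test IP AND mask: 56.244.153.160
No, 56.244.153.180 is not in 165.134.185.192/27


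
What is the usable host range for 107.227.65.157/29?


Network: 107.227.65.152
Broadcast: 107.227.65.159
First usable = network + 1
Last usable = broadcast - 1
Range: 107.227.65.153 to 107.227.65.158


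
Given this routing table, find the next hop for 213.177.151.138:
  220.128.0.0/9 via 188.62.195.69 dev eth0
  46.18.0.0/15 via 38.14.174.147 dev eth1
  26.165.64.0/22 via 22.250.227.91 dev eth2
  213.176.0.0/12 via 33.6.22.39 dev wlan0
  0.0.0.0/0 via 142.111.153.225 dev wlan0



Longest prefix match for 213.177.151.138:
  /9 220.128.0.0: no
  /15 46.18.0.0: no
  /22 26.165.64.0: no
  /12 213.176.0.0: MATCH
  /0 0.0.0.0: MATCH
Selected: next-hop 33.6.22.39 via wlan0 (matched /12)


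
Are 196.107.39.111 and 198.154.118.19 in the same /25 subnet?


Mask: 255.255.255.128
196.107.39.111 AND mask = 196.107.39.0
198.154.118.19 AND mask = 198.154.118.0
No, different subnets (196.107.39.0 vs 198.154.118.0)


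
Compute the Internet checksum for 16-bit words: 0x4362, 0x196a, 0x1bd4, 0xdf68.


Sum all words (with carry folding):
+ 0x4362 = 0x4362
+ 0x196a = 0x5ccc
+ 0x1bd4 = 0x78a0
+ 0xdf68 = 0x5809
One's complement: ~0x5809
Checksum = 0xa7f6


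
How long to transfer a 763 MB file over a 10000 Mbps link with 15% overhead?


Effective throughput = 10000 * (1 - 15/100) = 8500 Mbps
File size in Mb = 763 * 8 = 6104 Mb
Time = 6104 / 8500
Time = 0.7181 seconds


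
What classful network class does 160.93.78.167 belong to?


First octet: 160
Binary: 10100000
10xxxxxx -> Class B (128-191)
Class B, default mask 255.255.0.0 (/16)


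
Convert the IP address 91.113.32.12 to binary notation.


91 = 01011011
113 = 01110001
32 = 00100000
12 = 00001100
Binary: 01011011.01110001.00100000.00001100


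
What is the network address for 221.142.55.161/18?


IP:   11011101.10001110.00110111.10100001
Mask: 11111111.11111111.11000000.00000000
AND operation:
Net:  11011101.10001110.00000000.00000000
Network: 221.142.0.0/18


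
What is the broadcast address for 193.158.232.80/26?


Network: 193.158.232.64/26
Host bits = 6
Set all host bits to 1:
Broadcast: 193.158.232.127


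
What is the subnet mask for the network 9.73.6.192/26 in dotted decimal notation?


/26 means 26 network bits, 6 host bits
Binary: 11111111111111111111111111000000
Mask: 255.255.255.192


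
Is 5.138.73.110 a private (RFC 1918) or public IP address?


RFC 1918 private ranges:
  10.0.0.0/8 (10.0.0.0 - 10.255.255.255)
  172.16.0.0/12 (172.16.0.0 - 172.31.255.255)
  192.168.0.0/16 (192.168.0.0 - 192.168.255.255)
Public (not in any RFC 1918 range)


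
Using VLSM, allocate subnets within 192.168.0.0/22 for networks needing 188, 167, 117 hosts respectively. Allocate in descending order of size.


188 hosts -> /24 (254 usable): 192.168.0.0/24
167 hosts -> /24 (254 usable): 192.168.1.0/24
117 hosts -> /25 (126 usable): 192.168.2.0/25
Allocation: 192.168.0.0/24 (188 hosts, 254 usable); 192.168.1.0/24 (167 hosts, 254 usable); 192.168.2.0/25 (117 hosts, 126 usable)


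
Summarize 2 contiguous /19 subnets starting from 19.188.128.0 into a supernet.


Original prefix: /19
Number of subnets: 2 = 2^1
New prefix = 19 - 1 = 18
Supernet: 19.188.128.0/18


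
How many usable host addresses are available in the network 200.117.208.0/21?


Host bits = 32 - 21 = 11
Total addresses = 2^11 = 2048
Usable = total - 2 (network and broadcast)
Usable hosts: 2046


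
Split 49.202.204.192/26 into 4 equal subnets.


New prefix = 26 + 2 = 28
Each subnet has 16 addresses
  49.202.204.192/28
  49.202.204.208/28
  49.202.204.224/28
  49.202.204.240/28
Subnets: 49.202.204.192/28, 49.202.204.208/28, 49.202.204.224/28, 49.202.204.240/28


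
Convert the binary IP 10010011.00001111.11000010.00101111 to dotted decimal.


10010011 = 147
00001111 = 15
11000010 = 194
00101111 = 47
IP: 147.15.194.47


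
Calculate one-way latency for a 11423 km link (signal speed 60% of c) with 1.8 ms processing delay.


Speed = 0.6 * 3e5 km/s = 180000 km/s
Propagation delay = 11423 / 180000 = 0.0635 s = 63.4611 ms
Processing delay = 1.8 ms
Total one-way latency = 65.2611 ms


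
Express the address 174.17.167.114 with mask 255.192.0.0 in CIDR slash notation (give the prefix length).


Binary: 11111111.11000000.00000000.00000000
Count leading 1s
Prefix: /10


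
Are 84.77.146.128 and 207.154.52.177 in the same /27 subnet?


Mask: 255.255.255.224
84.77.146.128 AND mask = 84.77.146.128
207.154.52.177 AND mask = 207.154.52.160
No, different subnets (84.77.146.128 vs 207.154.52.160)


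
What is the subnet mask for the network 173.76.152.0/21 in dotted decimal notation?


/21 means 21 network bits, 11 host bits
Binary: 11111111111111111111100000000000
Mask: 255.255.248.0


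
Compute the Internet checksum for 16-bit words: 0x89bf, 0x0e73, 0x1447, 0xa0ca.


Sum all words (with carry folding):
+ 0x89bf = 0x89bf
+ 0x0e73 = 0x9832
+ 0x1447 = 0xac79
+ 0xa0ca = 0x4d44
One's complement: ~0x4d44
Checksum = 0xb2bb


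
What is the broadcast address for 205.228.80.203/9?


Network: 205.128.0.0/9
Host bits = 23
Set all host bits to 1:
Broadcast: 205.255.255.255


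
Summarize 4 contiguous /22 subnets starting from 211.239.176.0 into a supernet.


Original prefix: /22
Number of subnets: 4 = 2^2
New prefix = 22 - 2 = 20
Supernet: 211.239.176.0/20


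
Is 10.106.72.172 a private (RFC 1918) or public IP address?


RFC 1918 private ranges:
  10.0.0.0/8 (10.0.0.0 - 10.255.255.255)
  172.16.0.0/12 (172.16.0.0 - 172.31.255.255)
  192.168.0.0/16 (192.168.0.0 - 192.168.255.255)
Private (in 10.0.0.0/8)


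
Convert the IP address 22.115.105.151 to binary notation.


22 = 00010110
115 = 01110011
105 = 01101001
151 = 10010111
Binary: 00010110.01110011.01101001.10010111


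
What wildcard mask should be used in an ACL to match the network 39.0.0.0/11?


Subnet mask: 255.224.0.0
Wildcard = 255.255.255.255 - subnet mask
255 - 255 = 0
255 - 224 = 31
255 - 0 = 255
255 - 0 = 255
Wildcard: 0.31.255.255


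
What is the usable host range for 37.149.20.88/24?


Network: 37.149.20.0
Broadcast: 37.149.20.255
First usable = network + 1
Last usable = broadcast - 1
Range: 37.149.20.1 to 37.149.20.254


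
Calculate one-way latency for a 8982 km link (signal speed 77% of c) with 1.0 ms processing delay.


Speed = 0.77 * 3e5 km/s = 231000 km/s
Propagation delay = 8982 / 231000 = 0.0389 s = 38.8831 ms
Processing delay = 1.0 ms
Total one-way latency = 39.8831 ms


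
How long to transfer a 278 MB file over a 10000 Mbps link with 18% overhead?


Effective throughput = 10000 * (1 - 18/100) = 8200 Mbps
File size in Mb = 278 * 8 = 2224 Mb
Time = 2224 / 8200
Time = 0.2712 seconds


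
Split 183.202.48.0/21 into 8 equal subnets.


New prefix = 21 + 3 = 24
Each subnet has 256 addresses
  183.202.48.0/24
  183.202.49.0/24
  183.202.50.0/24
  183.202.51.0/24
  183.202.52.0/24
  183.202.53.0/24
  183.202.54.0/24
  183.202.55.0/24
Subnets: 183.202.48.0/24, 183.202.49.0/24, 183.202.50.0/24, 183.202.51.0/24, 183.202.52.0/24, 183.202.53.0/24, 183.202.54.0/24, 183.202.55.0/24


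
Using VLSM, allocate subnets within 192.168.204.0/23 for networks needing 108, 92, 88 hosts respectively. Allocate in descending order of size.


108 hosts -> /25 (126 usable): 192.168.204.0/25
92 hosts -> /25 (126 usable): 192.168.204.128/25
88 hosts -> /25 (126 usable): 192.168.205.0/25
Allocation: 192.168.204.0/25 (108 hosts, 126 usable); 192.168.204.128/25 (92 hosts, 126 usable); 192.168.205.0/25 (88 hosts, 126 usable)


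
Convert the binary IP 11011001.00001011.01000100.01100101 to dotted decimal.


11011001 = 217
00001011 = 11
01000100 = 68
01100101 = 101
IP: 217.11.68.101


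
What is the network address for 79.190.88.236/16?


IP:   01001111.10111110.01011000.11101100
Mask: 11111111.11111111.00000000.00000000
AND operation:
Net:  01001111.10111110.00000000.00000000
Network: 79.190.0.0/16


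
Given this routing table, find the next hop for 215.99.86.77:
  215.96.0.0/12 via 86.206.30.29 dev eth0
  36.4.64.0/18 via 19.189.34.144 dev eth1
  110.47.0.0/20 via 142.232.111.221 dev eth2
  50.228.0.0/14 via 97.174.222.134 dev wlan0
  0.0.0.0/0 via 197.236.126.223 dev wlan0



Longest prefix match for 215.99.86.77:
  /12 215.96.0.0: MATCH
  /18 36.4.64.0: no
  /20 110.47.0.0: no
  /14 50.228.0.0: no
  /0 0.0.0.0: MATCH
Selected: next-hop 86.206.30.29 via eth0 (matched /12)


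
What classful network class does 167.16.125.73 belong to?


First octet: 167
Binary: 10100111
10xxxxxx -> Class B (128-191)
Class B, default mask 255.255.0.0 (/16)


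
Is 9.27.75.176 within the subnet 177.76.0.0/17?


Subnet network: 177.76.0.0
Test IP AND mask: 9.27.0.0
No, 9.27.75.176 is not in 177.76.0.0/17


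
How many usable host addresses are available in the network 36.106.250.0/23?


Host bits = 32 - 23 = 9
Total addresses = 2^9 = 512
Usable = total - 2 (network and broadcast)
Usable hosts: 510


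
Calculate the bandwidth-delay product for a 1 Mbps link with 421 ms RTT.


BDP = bandwidth * RTT
= 1 Mbps * 421 ms
= 1 * 1e6 * 421 / 1000 bits
= 421000 bits
= 52625 bytes
= 51.3916 KB
BDP = 421000 bits (52625 bytes)


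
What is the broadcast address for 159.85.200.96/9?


Network: 159.0.0.0/9
Host bits = 23
Set all host bits to 1:
Broadcast: 159.127.255.255


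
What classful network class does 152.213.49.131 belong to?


First octet: 152
Binary: 10011000
10xxxxxx -> Class B (128-191)
Class B, default mask 255.255.0.0 (/16)


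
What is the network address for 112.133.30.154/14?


IP:   01110000.10000101.00011110.10011010
Mask: 11111111.11111100.00000000.00000000
AND operation:
Net:  01110000.10000100.00000000.00000000
Network: 112.132.0.0/14


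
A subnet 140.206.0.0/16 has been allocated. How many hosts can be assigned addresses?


Host bits = 32 - 16 = 16
Total addresses = 2^16 = 65536
Usable = total - 2 (network and broadcast)
Usable hosts: 65534


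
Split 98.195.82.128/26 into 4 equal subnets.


New prefix = 26 + 2 = 28
Each subnet has 16 addresses
  98.195.82.128/28
  98.195.82.144/28
  98.195.82.160/28
  98.195.82.176/28
Subnets: 98.195.82.128/28, 98.195.82.144/28, 98.195.82.160/28, 98.195.82.176/28


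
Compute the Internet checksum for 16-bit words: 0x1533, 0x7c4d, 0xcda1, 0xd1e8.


Sum all words (with carry folding):
+ 0x1533 = 0x1533
+ 0x7c4d = 0x9180
+ 0xcda1 = 0x5f22
+ 0xd1e8 = 0x310b
One's complement: ~0x310b
Checksum = 0xcef4


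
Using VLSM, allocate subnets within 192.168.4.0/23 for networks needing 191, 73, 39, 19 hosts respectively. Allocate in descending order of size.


191 hosts -> /24 (254 usable): 192.168.4.0/24
73 hosts -> /25 (126 usable): 192.168.5.0/25
39 hosts -> /26 (62 usable): 192.168.5.128/26
19 hosts -> /27 (30 usable): 192.168.5.192/27
Allocation: 192.168.4.0/24 (191 hosts, 254 usable); 192.168.5.0/25 (73 hosts, 126 usable); 192.168.5.128/26 (39 hosts, 62 usable); 192.168.5.192/27 (19 hosts, 30 usable)


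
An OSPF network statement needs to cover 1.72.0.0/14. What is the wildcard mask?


Subnet mask: 255.252.0.0
Wildcard = 255.255.255.255 - subnet mask
255 - 255 = 0
255 - 252 = 3
255 - 0 = 255
255 - 0 = 255
Wildcard: 0.3.255.255


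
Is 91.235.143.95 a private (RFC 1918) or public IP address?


RFC 1918 private ranges:
  10.0.0.0/8 (10.0.0.0 - 10.255.255.255)
  172.16.0.0/12 (172.16.0.0 - 172.31.255.255)
  192.168.0.0/16 (192.168.0.0 - 192.168.255.255)
Public (not in any RFC 1918 range)


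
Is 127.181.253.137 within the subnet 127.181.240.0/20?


Subnet network: 127.181.240.0
Test IP AND mask: 127.181.240.0
Yes, 127.181.253.137 is in 127.181.240.0/20


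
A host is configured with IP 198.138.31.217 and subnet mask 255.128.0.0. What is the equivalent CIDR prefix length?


Binary: 11111111.10000000.00000000.00000000
Count leading 1s
Prefix: /9


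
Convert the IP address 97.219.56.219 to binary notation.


97 = 01100001
219 = 11011011
56 = 00111000
219 = 11011011
Binary: 01100001.11011011.00111000.11011011


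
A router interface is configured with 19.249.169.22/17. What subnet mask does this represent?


/17 means 17 network bits, 15 host bits
Binary: 11111111111111111000000000000000
Mask: 255.255.128.0


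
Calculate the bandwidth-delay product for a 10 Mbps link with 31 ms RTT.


BDP = bandwidth * RTT
= 10 Mbps * 31 ms
= 10 * 1e6 * 31 / 1000 bits
= 310000 bits
= 38750 bytes
= 37.8418 KB
BDP = 310000 bits (38750 bytes)


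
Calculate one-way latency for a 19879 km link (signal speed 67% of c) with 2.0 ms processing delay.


Speed = 0.67 * 3e5 km/s = 201000 km/s
Propagation delay = 19879 / 201000 = 0.0989 s = 98.9005 ms
Processing delay = 2.0 ms
Total one-way latency = 100.9005 ms


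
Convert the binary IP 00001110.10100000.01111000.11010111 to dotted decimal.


00001110 = 14
10100000 = 160
01111000 = 120
11010111 = 215
IP: 14.160.120.215


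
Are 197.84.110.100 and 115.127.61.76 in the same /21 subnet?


Mask: 255.255.248.0
197.84.110.100 AND mask = 197.84.104.0
115.127.61.76 AND mask = 115.127.56.0
No, different subnets (197.84.104.0 vs 115.127.56.0)


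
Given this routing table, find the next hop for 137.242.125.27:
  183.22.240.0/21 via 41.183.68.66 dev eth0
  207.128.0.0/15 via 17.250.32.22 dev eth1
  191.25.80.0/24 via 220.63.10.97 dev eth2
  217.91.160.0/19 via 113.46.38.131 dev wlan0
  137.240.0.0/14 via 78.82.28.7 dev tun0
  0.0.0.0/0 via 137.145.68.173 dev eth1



Longest prefix match for 137.242.125.27:
  /21 183.22.240.0: no
  /15 207.128.0.0: no
  /24 191.25.80.0: no
  /19 217.91.160.0: no
  /14 137.240.0.0: MATCH
  /0 0.0.0.0: MATCH
Selected: next-hop 78.82.28.7 via tun0 (matched /14)


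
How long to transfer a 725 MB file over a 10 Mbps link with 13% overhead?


Effective throughput = 10 * (1 - 13/100) = 8.7 Mbps
File size in Mb = 725 * 8 = 5800 Mb
Time = 5800 / 8.7
Time = 666.6667 seconds


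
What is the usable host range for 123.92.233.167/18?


Network: 123.92.192.0
Broadcast: 123.92.255.255
First usable = network + 1
Last usable = broadcast - 1
Range: 123.92.192.1 to 123.92.255.254


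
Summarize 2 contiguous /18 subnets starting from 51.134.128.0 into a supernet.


Original prefix: /18
Number of subnets: 2 = 2^1
New prefix = 18 - 1 = 17
Supernet: 51.134.128.0/17


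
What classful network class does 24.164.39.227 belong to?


First octet: 24
Binary: 00011000
0xxxxxxx -> Class A (1-126)
Class A, default mask 255.0.0.0 (/8)


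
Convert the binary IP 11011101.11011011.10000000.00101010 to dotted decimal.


11011101 = 221
11011011 = 219
10000000 = 128
00101010 = 42
IP: 221.219.128.42


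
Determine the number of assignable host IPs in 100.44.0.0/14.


Host bits = 32 - 14 = 18
Total addresses = 2^18 = 262144
Usable = total - 2 (network and broadcast)
Usable hosts: 262142


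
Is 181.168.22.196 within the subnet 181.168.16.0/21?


Subnet network: 181.168.16.0
Test IP AND mask: 181.168.16.0
Yes, 181.168.22.196 is in 181.168.16.0/21


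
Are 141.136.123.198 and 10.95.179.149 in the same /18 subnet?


Mask: 255.255.192.0
141.136.123.198 AND mask = 141.136.64.0
10.95.179.149 AND mask = 10.95.128.0
No, different subnets (141.136.64.0 vs 10.95.128.0)


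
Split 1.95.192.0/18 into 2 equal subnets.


New prefix = 18 + 1 = 19
Each subnet has 8192 addresses
  1.95.192.0/19
  1.95.224.0/19
Subnets: 1.95.192.0/19, 1.95.224.0/19


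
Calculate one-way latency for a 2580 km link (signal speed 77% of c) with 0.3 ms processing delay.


Speed = 0.77 * 3e5 km/s = 231000 km/s
Propagation delay = 2580 / 231000 = 0.0112 s = 11.1688 ms
Processing delay = 0.3 ms
Total one-way latency = 11.4688 ms


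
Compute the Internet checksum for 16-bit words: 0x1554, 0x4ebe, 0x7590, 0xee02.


Sum all words (with carry folding):
+ 0x1554 = 0x1554
+ 0x4ebe = 0x6412
+ 0x7590 = 0xd9a2
+ 0xee02 = 0xc7a5
One's complement: ~0xc7a5
Checksum = 0x385a


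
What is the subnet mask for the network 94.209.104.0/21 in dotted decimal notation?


/21 means 21 network bits, 11 host bits
Binary: 11111111111111111111100000000000
Mask: 255.255.248.0


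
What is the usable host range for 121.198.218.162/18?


Network: 121.198.192.0
Broadcast: 121.198.255.255
First usable = network + 1
Last usable = broadcast - 1
Range: 121.198.192.1 to 121.198.255.254


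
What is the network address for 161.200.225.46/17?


IP:   10100001.11001000.11100001.00101110
Mask: 11111111.11111111.10000000.00000000
AND operation:
Net:  10100001.11001000.10000000.00000000
Network: 161.200.128.0/17


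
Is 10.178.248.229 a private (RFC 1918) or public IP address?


RFC 1918 private ranges:
  10.0.0.0/8 (10.0.0.0 - 10.255.255.255)
  172.16.0.0/12 (172.16.0.0 - 172.31.255.255)
  192.168.0.0/16 (192.168.0.0 - 192.168.255.255)
Private (in 10.0.0.0/8)


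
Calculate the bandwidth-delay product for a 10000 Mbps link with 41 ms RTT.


BDP = bandwidth * RTT
= 10000 Mbps * 41 ms
= 10000 * 1e6 * 41 / 1000 bits
= 410000000 bits
= 51250000 bytes
= 50048.8281 KB
BDP = 410000000 bits (51250000 bytes)


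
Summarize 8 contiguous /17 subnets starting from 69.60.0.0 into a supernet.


Original prefix: /17
Number of subnets: 8 = 2^3
New prefix = 17 - 3 = 14
Supernet: 69.60.0.0/14


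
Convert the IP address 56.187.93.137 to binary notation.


56 = 00111000
187 = 10111011
93 = 01011101
137 = 10001001
Binary: 00111000.10111011.01011101.10001001


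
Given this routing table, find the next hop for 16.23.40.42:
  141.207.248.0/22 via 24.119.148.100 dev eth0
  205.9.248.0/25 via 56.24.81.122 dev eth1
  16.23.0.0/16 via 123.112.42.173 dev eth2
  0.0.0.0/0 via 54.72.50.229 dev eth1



Longest prefix match for 16.23.40.42:
  /22 141.207.248.0: no
  /25 205.9.248.0: no
  /16 16.23.0.0: MATCH
  /0 0.0.0.0: MATCH
Selected: next-hop 123.112.42.173 via eth2 (matched /16)


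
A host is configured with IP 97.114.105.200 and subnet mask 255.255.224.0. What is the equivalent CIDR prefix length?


Binary: 11111111.11111111.11100000.00000000
Count leading 1s
Prefix: /19


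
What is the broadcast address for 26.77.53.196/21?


Network: 26.77.48.0/21
Host bits = 11
Set all host bits to 1:
Broadcast: 26.77.55.255


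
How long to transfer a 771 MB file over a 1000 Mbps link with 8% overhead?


Effective throughput = 1000 * (1 - 8/100) = 920 Mbps
File size in Mb = 771 * 8 = 6168 Mb
Time = 6168 / 920
Time = 6.7043 seconds


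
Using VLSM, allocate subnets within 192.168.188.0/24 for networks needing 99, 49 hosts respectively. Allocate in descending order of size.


99 hosts -> /25 (126 usable): 192.168.188.0/25
49 hosts -> /26 (62 usable): 192.168.188.128/26
Allocation: 192.168.188.0/25 (99 hosts, 126 usable); 192.168.188.128/26 (49 hosts, 62 usable)


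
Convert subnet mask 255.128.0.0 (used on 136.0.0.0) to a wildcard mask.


Subnet mask: 255.128.0.0
Wildcard = 255.255.255.255 - subnet mask
255 - 255 = 0
255 - 128 = 127
255 - 0 = 255
255 - 0 = 255
Wildcard: 0.127.255.255


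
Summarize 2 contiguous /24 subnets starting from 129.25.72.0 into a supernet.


Original prefix: /24
Number of subnets: 2 = 2^1
New prefix = 24 - 1 = 23
Supernet: 129.25.72.0/23


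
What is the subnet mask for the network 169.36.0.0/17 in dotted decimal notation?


/17 means 17 network bits, 15 host bits
Binary: 11111111111111111000000000000000
Mask: 255.255.128.0


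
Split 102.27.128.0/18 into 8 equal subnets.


New prefix = 18 + 3 = 21
Each subnet has 2048 addresses
  102.27.128.0/21
  102.27.136.0/21
  102.27.144.0/21
  102.27.152.0/21
  102.27.160.0/21
  102.27.168.0/21
  102.27.176.0/21
  102.27.184.0/21
Subnets: 102.27.128.0/21, 102.27.136.0/21, 102.27.144.0/21, 102.27.152.0/21, 102.27.160.0/21, 102.27.168.0/21, 102.27.176.0/21, 102.27.184.0/21


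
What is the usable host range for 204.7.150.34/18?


Network: 204.7.128.0
Broadcast: 204.7.191.255
First usable = network + 1
Last usable = broadcast - 1
Range: 204.7.128.1 to 204.7.191.254


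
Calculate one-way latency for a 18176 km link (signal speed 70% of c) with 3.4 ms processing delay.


Speed = 0.7 * 3e5 km/s = 210000 km/s
Propagation delay = 18176 / 210000 = 0.0866 s = 86.5524 ms
Processing delay = 3.4 ms
Total one-way latency = 89.9524 ms


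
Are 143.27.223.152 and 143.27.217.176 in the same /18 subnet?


Mask: 255.255.192.0
143.27.223.152 AND mask = 143.27.192.0
143.27.217.176 AND mask = 143.27.192.0
Yes, same subnet (143.27.192.0)


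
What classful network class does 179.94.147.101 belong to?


First octet: 179
Binary: 10110011
10xxxxxx -> Class B (128-191)
Class B, default mask 255.255.0.0 (/16)


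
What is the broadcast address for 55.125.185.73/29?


Network: 55.125.185.72/29
Host bits = 3
Set all host bits to 1:
Broadcast: 55.125.185.79


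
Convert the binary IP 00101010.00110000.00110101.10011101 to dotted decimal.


00101010 = 42
00110000 = 48
00110101 = 53
10011101 = 157
IP: 42.48.53.157


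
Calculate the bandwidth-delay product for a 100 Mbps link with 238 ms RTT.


BDP = bandwidth * RTT
= 100 Mbps * 238 ms
= 100 * 1e6 * 238 / 1000 bits
= 23800000 bits
= 2975000 bytes
= 2905.2734 KB
BDP = 23800000 bits (2975000 bytes)


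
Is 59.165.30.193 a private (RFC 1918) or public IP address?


RFC 1918 private ranges:
  10.0.0.0/8 (10.0.0.0 - 10.255.255.255)
  172.16.0.0/12 (172.16.0.0 - 172.31.255.255)
  192.168.0.0/16 (192.168.0.0 - 192.168.255.255)
Public (not in any RFC 1918 range)


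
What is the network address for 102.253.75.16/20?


IP:   01100110.11111101.01001011.00010000
Mask: 11111111.11111111.11110000.00000000
AND operation:
Net:  01100110.11111101.01000000.00000000
Network: 102.253.64.0/20


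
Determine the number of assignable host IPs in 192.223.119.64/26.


Host bits = 32 - 26 = 6
Total addresses = 2^6 = 64
Usable = total - 2 (network and broadcast)
Usable hosts: 62


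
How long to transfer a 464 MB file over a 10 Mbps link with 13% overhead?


Effective throughput = 10 * (1 - 13/100) = 8.7 Mbps
File size in Mb = 464 * 8 = 3712 Mb
Time = 3712 / 8.7
Time = 426.6667 seconds


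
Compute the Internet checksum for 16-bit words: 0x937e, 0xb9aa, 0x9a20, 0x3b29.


Sum all words (with carry folding):
+ 0x937e = 0x937e
+ 0xb9aa = 0x4d29
+ 0x9a20 = 0xe749
+ 0x3b29 = 0x2273
One's complement: ~0x2273
Checksum = 0xdd8c


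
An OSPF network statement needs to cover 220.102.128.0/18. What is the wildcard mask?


Subnet mask: 255.255.192.0
Wildcard = 255.255.255.255 - subnet mask
255 - 255 = 0
255 - 255 = 0
255 - 192 = 63
255 - 0 = 255
Wildcard: 0.0.63.255


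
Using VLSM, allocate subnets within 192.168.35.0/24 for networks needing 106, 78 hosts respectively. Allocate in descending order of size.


106 hosts -> /25 (126 usable): 192.168.35.0/25
78 hosts -> /25 (126 usable): 192.168.35.128/25
Allocation: 192.168.35.0/25 (106 hosts, 126 usable); 192.168.35.128/25 (78 hosts, 126 usable)


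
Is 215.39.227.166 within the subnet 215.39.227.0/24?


Subnet network: 215.39.227.0
Test IP AND mask: 215.39.227.0
Yes, 215.39.227.166 is in 215.39.227.0/24


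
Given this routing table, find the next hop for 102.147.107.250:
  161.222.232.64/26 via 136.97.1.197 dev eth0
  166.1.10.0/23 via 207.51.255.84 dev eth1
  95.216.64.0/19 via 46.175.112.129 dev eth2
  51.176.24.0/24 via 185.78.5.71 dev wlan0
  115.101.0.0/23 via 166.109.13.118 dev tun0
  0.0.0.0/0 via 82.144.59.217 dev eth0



Longest prefix match for 102.147.107.250:
  /26 161.222.232.64: no
  /23 166.1.10.0: no
  /19 95.216.64.0: no
  /24 51.176.24.0: no
  /23 115.101.0.0: no
  /0 0.0.0.0: MATCH
Selected: next-hop 82.144.59.217 via eth0 (matched /0)


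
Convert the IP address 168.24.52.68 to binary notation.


168 = 10101000
24 = 00011000
52 = 00110100
68 = 01000100
Binary: 10101000.00011000.00110100.01000100


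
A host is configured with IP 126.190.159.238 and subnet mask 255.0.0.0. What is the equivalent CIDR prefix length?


Binary: 11111111.00000000.00000000.00000000
Count leading 1s
Prefix: /8


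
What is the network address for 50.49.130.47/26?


IP:   00110010.00110001.10000010.00101111
Mask: 11111111.11111111.11111111.11000000
AND operation:
Net:  00110010.00110001.10000010.00000000
Network: 50.49.130.0/26


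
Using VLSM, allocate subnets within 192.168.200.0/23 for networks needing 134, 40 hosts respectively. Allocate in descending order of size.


134 hosts -> /24 (254 usable): 192.168.200.0/24
40 hosts -> /26 (62 usable): 192.168.201.0/26
Allocation: 192.168.200.0/24 (134 hosts, 254 usable); 192.168.201.0/26 (40 hosts, 62 usable)


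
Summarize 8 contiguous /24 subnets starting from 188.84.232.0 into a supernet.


Original prefix: /24
Number of subnets: 8 = 2^3
New prefix = 24 - 3 = 21
Supernet: 188.84.232.0/21


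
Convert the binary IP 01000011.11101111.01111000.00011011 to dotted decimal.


01000011 = 67
11101111 = 239
01111000 = 120
00011011 = 27
IP: 67.239.120.27


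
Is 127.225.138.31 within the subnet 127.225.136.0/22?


Subnet network: 127.225.136.0
Test IP AND mask: 127.225.136.0
Yes, 127.225.138.31 is in 127.225.136.0/22


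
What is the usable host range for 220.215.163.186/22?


Network: 220.215.160.0
Broadcast: 220.215.163.255
First usable = network + 1
Last usable = broadcast - 1
Range: 220.215.160.1 to 220.215.163.254


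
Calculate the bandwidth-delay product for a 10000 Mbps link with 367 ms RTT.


BDP = bandwidth * RTT
= 10000 Mbps * 367 ms
= 10000 * 1e6 * 367 / 1000 bits
= 3670000000 bits
= 458750000 bytes
= 447998.0469 KB
BDP = 3670000000 bits (458750000 bytes)


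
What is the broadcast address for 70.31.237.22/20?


Network: 70.31.224.0/20
Host bits = 12
Set all host bits to 1:
Broadcast: 70.31.239.255


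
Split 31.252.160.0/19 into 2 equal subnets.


New prefix = 19 + 1 = 20
Each subnet has 4096 addresses
  31.252.160.0/20
  31.252.176.0/20
Subnets: 31.252.160.0/20, 31.252.176.0/20


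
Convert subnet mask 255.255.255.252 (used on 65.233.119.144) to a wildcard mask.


Subnet mask: 255.255.255.252
Wildcard = 255.255.255.255 - subnet mask
255 - 255 = 0
255 - 255 = 0
255 - 255 = 0
255 - 252 = 3
Wildcard: 0.0.0.3


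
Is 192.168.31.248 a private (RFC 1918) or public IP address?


RFC 1918 private ranges:
  10.0.0.0/8 (10.0.0.0 - 10.255.255.255)
  172.16.0.0/12 (172.16.0.0 - 172.31.255.255)
  192.168.0.0/16 (192.168.0.0 - 192.168.255.255)
Private (in 192.168.0.0/16)


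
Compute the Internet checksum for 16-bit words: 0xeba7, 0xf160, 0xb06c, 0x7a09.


Sum all words (with carry folding):
+ 0xeba7 = 0xeba7
+ 0xf160 = 0xdd08
+ 0xb06c = 0x8d75
+ 0x7a09 = 0x077f
One's complement: ~0x077f
Checksum = 0xf880


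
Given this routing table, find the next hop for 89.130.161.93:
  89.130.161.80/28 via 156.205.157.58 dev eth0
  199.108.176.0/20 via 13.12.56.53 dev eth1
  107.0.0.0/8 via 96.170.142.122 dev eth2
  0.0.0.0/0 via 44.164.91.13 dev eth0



Longest prefix match for 89.130.161.93:
  /28 89.130.161.80: MATCH
  /20 199.108.176.0: no
  /8 107.0.0.0: no
  /0 0.0.0.0: MATCH
Selected: next-hop 156.205.157.58 via eth0 (matched /28)


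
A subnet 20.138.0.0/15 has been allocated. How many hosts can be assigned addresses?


Host bits = 32 - 15 = 17
Total addresses = 2^17 = 131072
Usable = total - 2 (network and broadcast)
Usable hosts: 131070


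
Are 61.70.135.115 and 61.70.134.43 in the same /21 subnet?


Mask: 255.255.248.0
61.70.135.115 AND mask = 61.70.128.0
61.70.134.43 AND mask = 61.70.128.0
Yes, same subnet (61.70.128.0)


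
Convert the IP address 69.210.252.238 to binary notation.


69 = 01000101
210 = 11010010
252 = 11111100
238 = 11101110
Binary: 01000101.11010010.11111100.11101110


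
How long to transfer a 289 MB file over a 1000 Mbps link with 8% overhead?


Effective throughput = 1000 * (1 - 8/100) = 920 Mbps
File size in Mb = 289 * 8 = 2312 Mb
Time = 2312 / 920
Time = 2.513 seconds


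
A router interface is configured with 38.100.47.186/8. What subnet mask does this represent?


/8 means 8 network bits, 24 host bits
Binary: 11111111000000000000000000000000
Mask: 255.0.0.0


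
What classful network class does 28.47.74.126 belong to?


First octet: 28
Binary: 00011100
0xxxxxxx -> Class A (1-126)
Class A, default mask 255.0.0.0 (/8)


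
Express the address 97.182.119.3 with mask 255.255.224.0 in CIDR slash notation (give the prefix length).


Binary: 11111111.11111111.11100000.00000000
Count leading 1s
Prefix: /19


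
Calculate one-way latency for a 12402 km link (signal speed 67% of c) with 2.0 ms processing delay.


Speed = 0.67 * 3e5 km/s = 201000 km/s
Propagation delay = 12402 / 201000 = 0.0617 s = 61.7015 ms
Processing delay = 2.0 ms
Total one-way latency = 63.7015 ms


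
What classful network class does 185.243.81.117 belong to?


First octet: 185
Binary: 10111001
10xxxxxx -> Class B (128-191)
Class B, default mask 255.255.0.0 (/16)


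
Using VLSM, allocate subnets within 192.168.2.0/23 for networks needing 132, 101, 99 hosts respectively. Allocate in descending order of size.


132 hosts -> /24 (254 usable): 192.168.2.0/24
101 hosts -> /25 (126 usable): 192.168.3.0/25
99 hosts -> /25 (126 usable): 192.168.3.128/25
Allocation: 192.168.2.0/24 (132 hosts, 254 usable); 192.168.3.0/25 (101 hosts, 126 usable); 192.168.3.128/25 (99 hosts, 126 usable)


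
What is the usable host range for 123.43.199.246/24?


Network: 123.43.199.0
Broadcast: 123.43.199.255
First usable = network + 1
Last usable = broadcast - 1
Range: 123.43.199.1 to 123.43.199.254


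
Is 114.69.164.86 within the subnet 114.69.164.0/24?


Subnet network: 114.69.164.0
Test IP AND mask: 114.69.164.0
Yes, 114.69.164.86 is in 114.69.164.0/24


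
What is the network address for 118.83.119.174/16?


IP:   01110110.01010011.01110111.10101110
Mask: 11111111.11111111.00000000.00000000
AND operation:
Net:  01110110.01010011.00000000.00000000
Network: 118.83.0.0/16


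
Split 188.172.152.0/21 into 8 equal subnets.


New prefix = 21 + 3 = 24
Each subnet has 256 addresses
  188.172.152.0/24
  188.172.153.0/24
  188.172.154.0/24
  188.172.155.0/24
  188.172.156.0/24
  188.172.157.0/24
  188.172.158.0/24
  188.172.159.0/24
Subnets: 188.172.152.0/24, 188.172.153.0/24, 188.172.154.0/24, 188.172.155.0/24, 188.172.156.0/24, 188.172.157.0/24, 188.172.158.0/24, 188.172.159.0/24


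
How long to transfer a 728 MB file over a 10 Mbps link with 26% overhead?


Effective throughput = 10 * (1 - 26/100) = 7.4 Mbps
File size in Mb = 728 * 8 = 5824 Mb
Time = 5824 / 7.4
Time = 787.027 seconds


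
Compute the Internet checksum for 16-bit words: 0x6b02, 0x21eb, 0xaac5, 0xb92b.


Sum all words (with carry folding):
+ 0x6b02 = 0x6b02
+ 0x21eb = 0x8ced
+ 0xaac5 = 0x37b3
+ 0xb92b = 0xf0de
One's complement: ~0xf0de
Checksum = 0x0f21


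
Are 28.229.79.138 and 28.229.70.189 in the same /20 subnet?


Mask: 255.255.240.0
28.229.79.138 AND mask = 28.229.64.0
28.229.70.189 AND mask = 28.229.64.0
Yes, same subnet (28.229.64.0)


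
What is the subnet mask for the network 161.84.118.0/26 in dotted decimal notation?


/26 means 26 network bits, 6 host bits
Binary: 11111111111111111111111111000000
Mask: 255.255.255.192


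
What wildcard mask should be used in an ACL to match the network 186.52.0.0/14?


Subnet mask: 255.252.0.0
Wildcard = 255.255.255.255 - subnet mask
255 - 255 = 0
255 - 252 = 3
255 - 0 = 255
255 - 0 = 255
Wildcard: 0.3.255.255


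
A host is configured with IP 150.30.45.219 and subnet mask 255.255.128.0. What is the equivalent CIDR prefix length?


Binary: 11111111.11111111.10000000.00000000
Count leading 1s
Prefix: /17


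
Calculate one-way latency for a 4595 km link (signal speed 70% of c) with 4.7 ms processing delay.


Speed = 0.7 * 3e5 km/s = 210000 km/s
Propagation delay = 4595 / 210000 = 0.0219 s = 21.881 ms
Processing delay = 4.7 ms
Total one-way latency = 26.581 ms


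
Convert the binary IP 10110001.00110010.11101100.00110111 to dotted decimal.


10110001 = 177
00110010 = 50
11101100 = 236
00110111 = 55
IP: 177.50.236.55


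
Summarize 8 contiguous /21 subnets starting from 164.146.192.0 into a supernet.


Original prefix: /21
Number of subnets: 8 = 2^3
New prefix = 21 - 3 = 18
Supernet: 164.146.192.0/18


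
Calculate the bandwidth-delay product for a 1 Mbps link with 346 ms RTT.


BDP = bandwidth * RTT
= 1 Mbps * 346 ms
= 1 * 1e6 * 346 / 1000 bits
= 346000 bits
= 43250 bytes
= 42.2363 KB
BDP = 346000 bits (43250 bytes)


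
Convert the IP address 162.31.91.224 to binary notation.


162 = 10100010
31 = 00011111
91 = 01011011
224 = 11100000
Binary: 10100010.00011111.01011011.11100000


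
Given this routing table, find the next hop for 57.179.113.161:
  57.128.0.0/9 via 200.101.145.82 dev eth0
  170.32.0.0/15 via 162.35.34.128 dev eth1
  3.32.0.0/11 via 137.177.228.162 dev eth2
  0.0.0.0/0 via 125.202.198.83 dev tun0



Longest prefix match for 57.179.113.161:
  /9 57.128.0.0: MATCH
  /15 170.32.0.0: no
  /11 3.32.0.0: no
  /0 0.0.0.0: MATCH
Selected: next-hop 200.101.145.82 via eth0 (matched /9)


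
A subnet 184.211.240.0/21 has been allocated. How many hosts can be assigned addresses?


Host bits = 32 - 21 = 11
Total addresses = 2^11 = 2048
Usable = total - 2 (network and broadcast)
Usable hosts: 2046


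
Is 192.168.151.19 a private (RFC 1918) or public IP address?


RFC 1918 private ranges:
  10.0.0.0/8 (10.0.0.0 - 10.255.255.255)
  172.16.0.0/12 (172.16.0.0 - 172.31.255.255)
  192.168.0.0/16 (192.168.0.0 - 192.168.255.255)
Private (in 192.168.0.0/16)
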